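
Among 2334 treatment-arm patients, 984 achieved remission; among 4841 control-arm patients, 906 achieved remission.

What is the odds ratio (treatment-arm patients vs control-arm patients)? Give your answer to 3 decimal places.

odds, treatment-arm patients = 984/1350 = 0.7289
odds, control-arm patients = 906/3935 = 0.2302
OR = 0.7289 / 0.2302 = 3.166

3.166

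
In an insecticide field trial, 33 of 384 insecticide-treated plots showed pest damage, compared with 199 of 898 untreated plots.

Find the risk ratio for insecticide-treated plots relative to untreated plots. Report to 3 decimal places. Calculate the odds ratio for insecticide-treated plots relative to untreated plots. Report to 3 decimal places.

risk, insecticide-treated plots = 33/384 = 0.0859
risk, untreated plots = 199/898 = 0.2216
RR = 0.0859 / 0.2216 = 0.388
odds, insecticide-treated plots = 33/351 = 0.0940
odds, untreated plots = 199/699 = 0.2847
OR = 0.0940 / 0.2847 = 0.330

RR = 0.388; OR = 0.330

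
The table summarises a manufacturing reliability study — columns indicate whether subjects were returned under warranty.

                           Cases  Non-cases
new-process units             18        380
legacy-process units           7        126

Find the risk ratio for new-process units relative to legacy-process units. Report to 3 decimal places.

risk, new-process units = 18/398 = 0.04523
risk, legacy-process units = 7/133 = 0.05263
RR = 0.04523 / 0.05263 = 0.859

RR: 0.859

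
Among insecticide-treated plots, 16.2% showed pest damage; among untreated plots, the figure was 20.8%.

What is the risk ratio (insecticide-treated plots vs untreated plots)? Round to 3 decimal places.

RR = 0.1620 / 0.2080 = 0.779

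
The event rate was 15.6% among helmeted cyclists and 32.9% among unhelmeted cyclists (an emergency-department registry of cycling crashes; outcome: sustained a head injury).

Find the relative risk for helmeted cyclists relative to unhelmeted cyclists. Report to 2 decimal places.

RR = 0.1560 / 0.3290 = 0.47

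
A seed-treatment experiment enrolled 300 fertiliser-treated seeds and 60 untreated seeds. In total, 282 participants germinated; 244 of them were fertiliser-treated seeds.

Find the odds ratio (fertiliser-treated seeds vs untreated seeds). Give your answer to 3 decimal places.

OR ≈ 2.523

fertiliser-treated seeds without the outcome: 300 − 244 = 56
untreated seeds with the outcome: 282 − 244 = 38
untreated seeds without the outcome: 60 − 38 = 22
OR = (244 × 22) / (56 × 38) = 5368/2128 ≈ 2.523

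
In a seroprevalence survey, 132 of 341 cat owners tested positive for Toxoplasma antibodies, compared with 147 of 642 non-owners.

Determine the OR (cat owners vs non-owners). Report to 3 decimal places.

OR = 2.127

odds, cat owners = 132/209 = 0.6316
odds, non-owners = 147/495 = 0.2970
OR = 0.6316 / 0.2970 = 2.127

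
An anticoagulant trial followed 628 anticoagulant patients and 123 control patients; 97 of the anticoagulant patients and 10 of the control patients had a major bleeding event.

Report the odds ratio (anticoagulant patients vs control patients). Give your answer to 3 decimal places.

OR = (97 × 113) / (531 × 10) = 10961/5310 ≈ 2.064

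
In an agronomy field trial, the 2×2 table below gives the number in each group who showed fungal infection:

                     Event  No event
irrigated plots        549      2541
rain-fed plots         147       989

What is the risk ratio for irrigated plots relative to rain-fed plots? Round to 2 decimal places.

risk, irrigated plots = 549/3090 = 0.1777
risk, rain-fed plots = 147/1136 = 0.1294
RR = 0.1777 / 0.1294 = 1.37

1.37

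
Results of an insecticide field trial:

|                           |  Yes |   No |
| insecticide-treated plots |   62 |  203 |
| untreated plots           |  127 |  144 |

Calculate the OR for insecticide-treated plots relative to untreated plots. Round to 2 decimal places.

OR = (62 × 144) / (203 × 127) = 8928/25781 ≈ 0.35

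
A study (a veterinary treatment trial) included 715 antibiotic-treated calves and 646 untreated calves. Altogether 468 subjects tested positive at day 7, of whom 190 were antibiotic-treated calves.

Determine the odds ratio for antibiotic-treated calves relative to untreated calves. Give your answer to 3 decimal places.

0.479

antibiotic-treated calves without the outcome: 715 − 190 = 525
untreated calves with the outcome: 468 − 190 = 278
untreated calves without the outcome: 646 − 278 = 368
odds, antibiotic-treated calves = 190/525 = 0.3619
odds, untreated calves = 278/368 = 0.7554
OR = 0.3619 / 0.7554 = 0.479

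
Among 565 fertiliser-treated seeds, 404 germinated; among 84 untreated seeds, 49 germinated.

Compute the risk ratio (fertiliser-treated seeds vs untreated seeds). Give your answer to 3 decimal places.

RR: 1.226

risk, fertiliser-treated seeds = 404/565 = 0.7150
risk, untreated seeds = 49/84 = 0.5833
RR = 0.7150 / 0.5833 = 1.226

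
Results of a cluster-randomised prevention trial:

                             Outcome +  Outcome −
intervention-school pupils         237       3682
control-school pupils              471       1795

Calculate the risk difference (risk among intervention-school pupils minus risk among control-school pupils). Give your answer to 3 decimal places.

-0.147

risk, intervention-school pupils = 237/3919 = 0.0605
risk, control-school pupils = 471/2266 = 0.2079
risk difference = 0.0605 − 0.2079 = -0.147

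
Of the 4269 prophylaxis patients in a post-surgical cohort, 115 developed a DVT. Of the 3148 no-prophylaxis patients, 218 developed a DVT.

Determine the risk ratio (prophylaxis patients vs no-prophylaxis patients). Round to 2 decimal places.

RR = 0.39

risk, prophylaxis patients = 115/4269 = 0.02694
risk, no-prophylaxis patients = 218/3148 = 0.06925
RR = 0.02694 / 0.06925 = 0.39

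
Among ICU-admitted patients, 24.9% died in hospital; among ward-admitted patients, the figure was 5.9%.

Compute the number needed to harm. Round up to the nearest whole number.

absolute risk difference = 0.190000
1 / 0.190000 = 5.263 → round up → 6

6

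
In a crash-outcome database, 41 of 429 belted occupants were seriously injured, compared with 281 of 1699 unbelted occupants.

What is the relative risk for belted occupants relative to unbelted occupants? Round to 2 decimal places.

0.58

risk, belted occupants = 41/429 = 0.0956
risk, unbelted occupants = 281/1699 = 0.1654
RR = 0.0956 / 0.1654 = 0.58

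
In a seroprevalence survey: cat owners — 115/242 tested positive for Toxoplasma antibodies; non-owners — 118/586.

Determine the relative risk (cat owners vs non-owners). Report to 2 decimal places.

RR ≈ 2.36

risk, cat owners = 115/242 = 0.4752
risk, non-owners = 118/586 = 0.2014
RR = 0.4752 / 0.2014 = 2.36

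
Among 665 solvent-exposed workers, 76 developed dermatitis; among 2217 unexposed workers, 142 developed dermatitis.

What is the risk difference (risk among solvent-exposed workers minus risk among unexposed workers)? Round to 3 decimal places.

risk, solvent-exposed workers = 76/665 = 0.1143
risk, unexposed workers = 142/2217 = 0.0641
risk difference = 0.1143 − 0.0641 = 0.050

RD: 0.050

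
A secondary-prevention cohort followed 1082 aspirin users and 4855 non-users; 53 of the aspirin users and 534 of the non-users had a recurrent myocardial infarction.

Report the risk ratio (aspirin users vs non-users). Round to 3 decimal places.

risk, aspirin users = 53/1082 = 0.04898
risk, non-users = 534/4855 = 0.10999
RR = 0.04898 / 0.10999 = 0.445

RR: 0.445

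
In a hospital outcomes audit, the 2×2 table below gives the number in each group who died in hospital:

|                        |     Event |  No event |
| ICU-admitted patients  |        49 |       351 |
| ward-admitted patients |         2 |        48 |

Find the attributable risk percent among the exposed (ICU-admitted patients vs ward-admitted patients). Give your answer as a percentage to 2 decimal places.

AR%: 67.35%

risk, ICU-admitted patients = 49/400 = 0.12250
risk, ward-admitted patients = 2/50 = 0.04000
AR% = (0.12250 − 0.04000) / 0.12250 = 0.6735 → 67.35%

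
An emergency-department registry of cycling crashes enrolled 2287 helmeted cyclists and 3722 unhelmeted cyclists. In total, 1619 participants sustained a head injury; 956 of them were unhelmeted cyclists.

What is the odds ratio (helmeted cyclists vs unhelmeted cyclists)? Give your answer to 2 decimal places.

helmeted cyclists with the outcome: 1619 − 956 = 663
helmeted cyclists without the outcome: 2287 − 663 = 1624
unhelmeted cyclists without the outcome: 3722 − 956 = 2766
OR = (663 × 2766) / (1624 × 956) = 1833858/1552544 ≈ 1.18

OR = 1.18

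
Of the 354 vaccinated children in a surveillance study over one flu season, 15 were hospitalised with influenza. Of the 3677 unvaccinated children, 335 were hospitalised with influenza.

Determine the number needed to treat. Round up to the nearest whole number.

risk, vaccinated children = 15/354 = 0.042373
risk, unvaccinated children = 335/3677 = 0.091107
absolute risk difference = 0.048734
1 / 0.048734 = 20.520 → round up → 21

NNT ≈ 21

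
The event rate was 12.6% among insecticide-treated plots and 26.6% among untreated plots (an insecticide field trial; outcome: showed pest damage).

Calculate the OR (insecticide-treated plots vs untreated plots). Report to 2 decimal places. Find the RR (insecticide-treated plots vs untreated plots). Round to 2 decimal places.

OR = 0.40; RR = 0.47

odds, insecticide-treated plots = 0.1260/0.8740 = 0.1442
odds, untreated plots = 0.2660/0.7340 = 0.3624
OR = 0.1442 / 0.3624 = 0.40
RR = 0.1260 / 0.2660 = 0.47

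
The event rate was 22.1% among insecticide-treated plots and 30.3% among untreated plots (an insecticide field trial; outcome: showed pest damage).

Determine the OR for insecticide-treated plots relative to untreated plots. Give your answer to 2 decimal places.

OR = 0.65

odds, insecticide-treated plots = 0.2210/0.7790 = 0.2837
odds, untreated plots = 0.3030/0.6970 = 0.4347
OR = 0.2837 / 0.4347 = 0.65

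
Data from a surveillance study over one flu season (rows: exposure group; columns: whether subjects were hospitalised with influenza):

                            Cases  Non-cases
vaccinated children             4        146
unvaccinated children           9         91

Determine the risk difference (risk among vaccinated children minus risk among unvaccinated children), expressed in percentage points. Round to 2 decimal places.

-6.33

risk, vaccinated children = 4/150 = 0.02667
risk, unvaccinated children = 9/100 = 0.09000
risk difference = 0.02667 − 0.09000 = -0.06333 → -6.33 percentage points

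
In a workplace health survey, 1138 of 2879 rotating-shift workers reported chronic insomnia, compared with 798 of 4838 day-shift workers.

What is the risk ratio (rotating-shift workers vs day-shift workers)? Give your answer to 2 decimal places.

2.40

risk, rotating-shift workers = 1138/2879 = 0.3953
risk, day-shift workers = 798/4838 = 0.1649
RR = 0.3953 / 0.1649 = 2.40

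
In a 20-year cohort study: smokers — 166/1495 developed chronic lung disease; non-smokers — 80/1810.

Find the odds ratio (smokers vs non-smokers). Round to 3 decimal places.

OR = (166 × 1730) / (1329 × 80) = 287180/106320 ≈ 2.701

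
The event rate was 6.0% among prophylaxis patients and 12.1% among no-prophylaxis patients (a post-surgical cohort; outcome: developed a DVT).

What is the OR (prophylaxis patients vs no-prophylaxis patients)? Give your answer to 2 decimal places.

odds, prophylaxis patients = 0.0600/0.9400 = 0.0638
odds, no-prophylaxis patients = 0.1210/0.8790 = 0.1377
OR = 0.0638 / 0.1377 = 0.46

OR = 0.46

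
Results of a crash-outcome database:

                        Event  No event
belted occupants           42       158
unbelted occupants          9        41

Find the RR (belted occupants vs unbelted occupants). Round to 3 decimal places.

RR: 1.167

risk, belted occupants = 42/200 = 0.2100
risk, unbelted occupants = 9/50 = 0.1800
RR = 0.2100 / 0.1800 = 1.167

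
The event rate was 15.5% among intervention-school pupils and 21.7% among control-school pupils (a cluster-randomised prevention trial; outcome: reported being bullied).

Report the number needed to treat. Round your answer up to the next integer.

absolute risk difference = 0.062000
1 / 0.062000 = 16.129 → round up → 17

NNT ≈ 17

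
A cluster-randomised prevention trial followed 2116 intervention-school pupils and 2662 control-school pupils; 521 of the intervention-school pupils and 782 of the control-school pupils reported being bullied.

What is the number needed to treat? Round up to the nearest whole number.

risk, intervention-school pupils = 521/2116 = 0.246219
risk, control-school pupils = 782/2662 = 0.293764
absolute risk difference = 0.047545
1 / 0.047545 = 21.033 → round up → 22

22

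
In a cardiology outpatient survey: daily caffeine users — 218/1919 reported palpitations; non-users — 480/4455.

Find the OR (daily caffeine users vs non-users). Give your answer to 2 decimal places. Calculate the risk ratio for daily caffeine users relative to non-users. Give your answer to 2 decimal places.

OR = 1.06; RR = 1.05

odds, daily caffeine users = 218/1701 = 0.1282
odds, non-users = 480/3975 = 0.1208
OR = 0.1282 / 0.1208 = 1.06
risk, daily caffeine users = 218/1919 = 0.1136
risk, non-users = 480/4455 = 0.1077
RR = 0.1136 / 0.1077 = 1.05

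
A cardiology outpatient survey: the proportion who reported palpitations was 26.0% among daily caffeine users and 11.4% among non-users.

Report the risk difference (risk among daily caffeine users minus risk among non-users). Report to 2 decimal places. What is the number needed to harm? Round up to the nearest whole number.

RD = 0.15; NNH = 7

risk difference = 0.2600 − 0.1140 = 0.15
absolute risk difference = 0.146000
1 / 0.146000 = 6.849 → round up → 7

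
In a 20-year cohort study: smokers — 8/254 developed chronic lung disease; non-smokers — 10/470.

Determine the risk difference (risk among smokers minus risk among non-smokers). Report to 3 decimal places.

risk, smokers = 8/254 = 0.03150
risk, non-smokers = 10/470 = 0.02128
risk difference = 0.03150 − 0.02128 = 0.010

0.010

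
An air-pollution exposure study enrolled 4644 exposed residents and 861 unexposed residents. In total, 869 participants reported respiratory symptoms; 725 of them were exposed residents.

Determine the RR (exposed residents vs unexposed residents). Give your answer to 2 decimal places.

RR = 0.93

exposed residents without the outcome: 4644 − 725 = 3919
unexposed residents with the outcome: 869 − 725 = 144
unexposed residents without the outcome: 861 − 144 = 717
risk, exposed residents = 725/4644 = 0.1561
risk, unexposed residents = 144/861 = 0.1672
RR = 0.1561 / 0.1672 = 0.93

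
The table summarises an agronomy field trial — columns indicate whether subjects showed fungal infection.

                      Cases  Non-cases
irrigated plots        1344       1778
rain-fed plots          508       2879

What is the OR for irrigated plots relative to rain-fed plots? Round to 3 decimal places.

OR = (1344 × 2879) / (1778 × 508) = 3869376/903224 ≈ 4.284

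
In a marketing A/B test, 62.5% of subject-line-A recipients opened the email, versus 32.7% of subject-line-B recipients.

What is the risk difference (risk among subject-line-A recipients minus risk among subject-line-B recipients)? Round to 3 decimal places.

risk difference = 0.6250 − 0.3270 = 0.298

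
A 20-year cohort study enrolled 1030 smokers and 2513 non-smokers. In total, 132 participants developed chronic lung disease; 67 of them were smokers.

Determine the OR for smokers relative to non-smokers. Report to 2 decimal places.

2.62

smokers without the outcome: 1030 − 67 = 963
non-smokers with the outcome: 132 − 67 = 65
non-smokers without the outcome: 2513 − 65 = 2448
odds, smokers = 67/963 = 0.06957
odds, non-smokers = 65/2448 = 0.02655
OR = 0.06957 / 0.02655 = 2.62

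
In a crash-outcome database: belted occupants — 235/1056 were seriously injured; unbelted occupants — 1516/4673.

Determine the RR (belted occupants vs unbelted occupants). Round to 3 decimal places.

risk, belted occupants = 235/1056 = 0.2225
risk, unbelted occupants = 1516/4673 = 0.3244
RR = 0.2225 / 0.3244 = 0.686

RR = 0.686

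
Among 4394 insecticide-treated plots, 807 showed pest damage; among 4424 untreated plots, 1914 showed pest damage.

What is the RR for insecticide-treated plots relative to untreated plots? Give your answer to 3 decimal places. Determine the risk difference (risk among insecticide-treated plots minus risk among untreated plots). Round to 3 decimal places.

risk, insecticide-treated plots = 807/4394 = 0.1837
risk, untreated plots = 1914/4424 = 0.4326
RR = 0.1837 / 0.4326 = 0.425
risk difference = 0.1837 − 0.4326 = -0.249

RR = 0.425; RD = -0.249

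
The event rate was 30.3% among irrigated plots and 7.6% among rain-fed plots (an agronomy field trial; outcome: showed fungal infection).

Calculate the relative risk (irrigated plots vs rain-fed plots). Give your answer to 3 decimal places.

RR = 0.3030 / 0.0760 = 3.987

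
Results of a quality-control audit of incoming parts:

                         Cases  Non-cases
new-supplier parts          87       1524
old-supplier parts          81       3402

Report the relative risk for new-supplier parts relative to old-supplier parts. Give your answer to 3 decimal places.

risk, new-supplier parts = 87/1611 = 0.05400
risk, old-supplier parts = 81/3483 = 0.02326
RR = 0.05400 / 0.02326 = 2.322

2.322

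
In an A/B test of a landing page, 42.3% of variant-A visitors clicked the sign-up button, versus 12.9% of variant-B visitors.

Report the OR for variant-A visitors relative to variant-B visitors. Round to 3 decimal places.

odds, variant-A visitors = 0.4230/0.5770 = 0.7331
odds, variant-B visitors = 0.1290/0.8710 = 0.1481
OR = 0.7331 / 0.1481 = 4.950

OR ≈ 4.950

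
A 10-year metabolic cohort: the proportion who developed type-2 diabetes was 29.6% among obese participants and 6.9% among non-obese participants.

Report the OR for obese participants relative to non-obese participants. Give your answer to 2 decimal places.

5.67

odds, obese participants = 0.2960/0.7040 = 0.4205
odds, non-obese participants = 0.0690/0.9310 = 0.0741
OR = 0.4205 / 0.0741 = 5.67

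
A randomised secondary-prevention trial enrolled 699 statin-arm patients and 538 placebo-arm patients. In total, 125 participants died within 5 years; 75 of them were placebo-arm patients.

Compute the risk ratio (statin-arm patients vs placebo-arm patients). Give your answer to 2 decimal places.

statin-arm patients with the outcome: 125 − 75 = 50
statin-arm patients without the outcome: 699 − 50 = 649
placebo-arm patients without the outcome: 538 − 75 = 463
risk, statin-arm patients = 50/699 = 0.0715
risk, placebo-arm patients = 75/538 = 0.1394
RR = 0.0715 / 0.1394 = 0.51

0.51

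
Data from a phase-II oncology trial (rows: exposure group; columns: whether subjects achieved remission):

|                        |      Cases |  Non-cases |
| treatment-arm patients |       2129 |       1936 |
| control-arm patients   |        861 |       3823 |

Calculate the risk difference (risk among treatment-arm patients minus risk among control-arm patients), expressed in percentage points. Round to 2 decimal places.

RD ≈ 33.99

risk, treatment-arm patients = 2129/4065 = 0.5237
risk, control-arm patients = 861/4684 = 0.1838
risk difference = 0.5237 − 0.1838 = 0.3399 → 33.99 percentage points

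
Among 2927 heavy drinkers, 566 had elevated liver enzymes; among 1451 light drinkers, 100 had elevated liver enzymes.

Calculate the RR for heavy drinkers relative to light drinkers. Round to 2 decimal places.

risk, heavy drinkers = 566/2927 = 0.1934
risk, light drinkers = 100/1451 = 0.0689
RR = 0.1934 / 0.0689 = 2.81

2.81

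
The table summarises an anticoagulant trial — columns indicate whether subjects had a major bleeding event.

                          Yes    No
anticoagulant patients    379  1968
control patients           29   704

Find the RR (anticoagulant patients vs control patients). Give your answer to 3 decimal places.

4.082

risk, anticoagulant patients = 379/2347 = 0.16148
risk, control patients = 29/733 = 0.03956
RR = 0.16148 / 0.03956 = 4.082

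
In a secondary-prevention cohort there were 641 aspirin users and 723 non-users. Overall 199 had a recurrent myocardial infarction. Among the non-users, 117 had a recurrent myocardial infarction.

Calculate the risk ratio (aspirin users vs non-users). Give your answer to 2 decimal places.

0.79

aspirin users with the outcome: 199 − 117 = 82
aspirin users without the outcome: 641 − 82 = 559
non-users without the outcome: 723 − 117 = 606
risk, aspirin users = 82/641 = 0.1279
risk, non-users = 117/723 = 0.1618
RR = 0.1279 / 0.1618 = 0.79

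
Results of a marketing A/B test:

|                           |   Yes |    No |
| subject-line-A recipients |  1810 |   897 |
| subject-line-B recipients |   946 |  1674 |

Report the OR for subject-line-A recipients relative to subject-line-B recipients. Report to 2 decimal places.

OR = (1810 × 1674) / (897 × 946) = 3029940/848562 ≈ 3.57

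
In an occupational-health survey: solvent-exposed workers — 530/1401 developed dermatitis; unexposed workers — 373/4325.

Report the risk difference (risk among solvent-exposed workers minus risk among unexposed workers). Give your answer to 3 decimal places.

0.292

risk, solvent-exposed workers = 530/1401 = 0.3783
risk, unexposed workers = 373/4325 = 0.0862
risk difference = 0.3783 − 0.0862 = 0.292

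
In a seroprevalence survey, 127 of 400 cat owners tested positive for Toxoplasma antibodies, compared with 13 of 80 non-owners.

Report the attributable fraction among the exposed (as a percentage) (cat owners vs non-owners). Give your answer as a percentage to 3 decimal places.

48.819%

risk, cat owners = 127/400 = 0.3175
risk, non-owners = 13/80 = 0.1625
AR% = (0.3175 − 0.1625) / 0.3175 = 0.4882 → 48.819%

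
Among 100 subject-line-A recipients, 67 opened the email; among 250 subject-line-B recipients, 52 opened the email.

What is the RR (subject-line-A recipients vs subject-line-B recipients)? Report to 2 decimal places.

RR: 3.22

risk, subject-line-A recipients = 67/100 = 0.6700
risk, subject-line-B recipients = 52/250 = 0.2080
RR = 0.6700 / 0.2080 = 3.22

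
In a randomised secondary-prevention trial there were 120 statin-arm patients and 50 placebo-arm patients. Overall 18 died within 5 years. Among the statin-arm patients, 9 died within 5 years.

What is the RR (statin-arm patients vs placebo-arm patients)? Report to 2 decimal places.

0.42

statin-arm patients without the outcome: 120 − 9 = 111
placebo-arm patients with the outcome: 18 − 9 = 9
placebo-arm patients without the outcome: 50 − 9 = 41
risk, statin-arm patients = 9/120 = 0.0750
risk, placebo-arm patients = 9/50 = 0.1800
RR = 0.0750 / 0.1800 = 0.42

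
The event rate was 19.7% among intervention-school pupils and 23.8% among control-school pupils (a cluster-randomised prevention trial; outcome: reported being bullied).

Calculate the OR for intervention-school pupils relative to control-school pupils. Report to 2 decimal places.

OR = 0.79

odds, intervention-school pupils = 0.1970/0.8030 = 0.2453
odds, control-school pupils = 0.2380/0.7620 = 0.3123
OR = 0.2453 / 0.3123 = 0.79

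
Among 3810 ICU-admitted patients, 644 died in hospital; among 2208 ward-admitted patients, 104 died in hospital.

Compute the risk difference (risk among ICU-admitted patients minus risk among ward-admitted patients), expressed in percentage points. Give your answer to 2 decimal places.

risk, ICU-admitted patients = 644/3810 = 0.16903
risk, ward-admitted patients = 104/2208 = 0.04710
risk difference = 0.16903 − 0.04710 = 0.12193 → 12.19 percentage points

RD ≈ 12.19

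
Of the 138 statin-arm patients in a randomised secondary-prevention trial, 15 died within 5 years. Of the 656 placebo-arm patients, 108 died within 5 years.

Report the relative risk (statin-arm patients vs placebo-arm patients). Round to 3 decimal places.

risk, statin-arm patients = 15/138 = 0.1087
risk, placebo-arm patients = 108/656 = 0.1646
RR = 0.1087 / 0.1646 = 0.660

RR = 0.660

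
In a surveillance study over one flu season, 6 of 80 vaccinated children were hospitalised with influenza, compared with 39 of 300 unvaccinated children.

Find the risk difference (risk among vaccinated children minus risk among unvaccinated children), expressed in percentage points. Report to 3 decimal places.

risk, vaccinated children = 6/80 = 0.0750
risk, unvaccinated children = 39/300 = 0.1300
risk difference = 0.0750 − 0.1300 = -0.0550 → -5.500 percentage points

-5.500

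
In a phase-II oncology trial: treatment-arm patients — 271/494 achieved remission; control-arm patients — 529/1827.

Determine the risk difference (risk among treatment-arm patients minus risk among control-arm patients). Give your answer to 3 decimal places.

0.259

risk, treatment-arm patients = 271/494 = 0.5486
risk, control-arm patients = 529/1827 = 0.2895
risk difference = 0.5486 − 0.2895 = 0.259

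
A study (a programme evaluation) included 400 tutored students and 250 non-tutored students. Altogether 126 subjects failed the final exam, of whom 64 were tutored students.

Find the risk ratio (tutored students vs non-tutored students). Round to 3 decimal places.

tutored students without the outcome: 400 − 64 = 336
non-tutored students with the outcome: 126 − 64 = 62
non-tutored students without the outcome: 250 − 62 = 188
risk, tutored students = 64/400 = 0.1600
risk, non-tutored students = 62/250 = 0.2480
RR = 0.1600 / 0.2480 = 0.645

RR: 0.645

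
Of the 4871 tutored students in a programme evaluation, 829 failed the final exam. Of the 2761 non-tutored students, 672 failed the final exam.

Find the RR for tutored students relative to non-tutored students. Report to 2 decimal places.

RR ≈ 0.70

risk, tutored students = 829/4871 = 0.1702
risk, non-tutored students = 672/2761 = 0.2434
RR = 0.1702 / 0.2434 = 0.70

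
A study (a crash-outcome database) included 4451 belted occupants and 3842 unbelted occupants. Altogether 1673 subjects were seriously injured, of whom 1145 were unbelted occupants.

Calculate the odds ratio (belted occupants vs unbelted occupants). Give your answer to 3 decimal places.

belted occupants with the outcome: 1673 − 1145 = 528
belted occupants without the outcome: 4451 − 528 = 3923
unbelted occupants without the outcome: 3842 − 1145 = 2697
OR = (528 × 2697) / (3923 × 1145) = 1424016/4491835 ≈ 0.317

OR ≈ 0.317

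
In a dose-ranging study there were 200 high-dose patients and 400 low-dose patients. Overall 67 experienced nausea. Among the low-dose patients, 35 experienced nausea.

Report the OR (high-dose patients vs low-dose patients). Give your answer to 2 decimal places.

high-dose patients with the outcome: 67 − 35 = 32
high-dose patients without the outcome: 200 − 32 = 168
low-dose patients without the outcome: 400 − 35 = 365
odds, high-dose patients = 32/168 = 0.1905
odds, low-dose patients = 35/365 = 0.0959
OR = 0.1905 / 0.0959 = 1.99

OR: 1.99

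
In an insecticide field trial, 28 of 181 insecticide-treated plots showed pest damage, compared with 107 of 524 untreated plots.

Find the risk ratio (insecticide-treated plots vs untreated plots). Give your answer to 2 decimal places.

risk, insecticide-treated plots = 28/181 = 0.1547
risk, untreated plots = 107/524 = 0.2042
RR = 0.1547 / 0.2042 = 0.76

0.76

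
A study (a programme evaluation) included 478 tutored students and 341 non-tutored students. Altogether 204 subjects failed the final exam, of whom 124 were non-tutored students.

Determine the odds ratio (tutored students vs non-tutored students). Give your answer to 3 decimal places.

tutored students with the outcome: 204 − 124 = 80
tutored students without the outcome: 478 − 80 = 398
non-tutored students without the outcome: 341 − 124 = 217
OR = (80 × 217) / (398 × 124) = 17360/49352 ≈ 0.352

0.352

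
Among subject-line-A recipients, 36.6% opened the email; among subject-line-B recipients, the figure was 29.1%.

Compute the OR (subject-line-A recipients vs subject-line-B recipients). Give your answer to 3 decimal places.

odds, subject-line-A recipients = 0.3660/0.6340 = 0.5773
odds, subject-line-B recipients = 0.2910/0.7090 = 0.4104
OR = 0.5773 / 0.4104 = 1.407

1.407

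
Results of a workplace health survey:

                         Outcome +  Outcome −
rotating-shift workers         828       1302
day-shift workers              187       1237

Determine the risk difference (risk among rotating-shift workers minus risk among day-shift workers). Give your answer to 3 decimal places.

risk, rotating-shift workers = 828/2130 = 0.3887
risk, day-shift workers = 187/1424 = 0.1313
risk difference = 0.3887 − 0.1313 = 0.257

0.257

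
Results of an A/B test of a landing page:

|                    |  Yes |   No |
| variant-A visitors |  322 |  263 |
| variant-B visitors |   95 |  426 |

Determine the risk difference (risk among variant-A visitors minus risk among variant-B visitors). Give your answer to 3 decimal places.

RD ≈ 0.368

risk, variant-A visitors = 322/585 = 0.5504
risk, variant-B visitors = 95/521 = 0.1823
risk difference = 0.5504 − 0.1823 = 0.368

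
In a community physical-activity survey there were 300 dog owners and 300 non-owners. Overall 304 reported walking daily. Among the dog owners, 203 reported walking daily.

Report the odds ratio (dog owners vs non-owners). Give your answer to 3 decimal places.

4.123

dog owners without the outcome: 300 − 203 = 97
non-owners with the outcome: 304 − 203 = 101
non-owners without the outcome: 300 − 101 = 199
OR = (203 × 199) / (97 × 101) = 40397/9797 ≈ 4.123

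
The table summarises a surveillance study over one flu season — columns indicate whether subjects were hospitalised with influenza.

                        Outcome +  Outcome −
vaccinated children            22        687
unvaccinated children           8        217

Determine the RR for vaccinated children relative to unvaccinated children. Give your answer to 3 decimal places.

0.873

risk, vaccinated children = 22/709 = 0.03103
risk, unvaccinated children = 8/225 = 0.03556
RR = 0.03103 / 0.03556 = 0.873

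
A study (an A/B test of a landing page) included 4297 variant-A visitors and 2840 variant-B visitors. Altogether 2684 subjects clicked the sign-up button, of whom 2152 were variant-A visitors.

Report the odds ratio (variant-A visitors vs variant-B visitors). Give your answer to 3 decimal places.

variant-A visitors without the outcome: 4297 − 2152 = 2145
variant-B visitors with the outcome: 2684 − 2152 = 532
variant-B visitors without the outcome: 2840 − 532 = 2308
OR = (2152 × 2308) / (2145 × 532) = 4966816/1141140 ≈ 4.353

4.353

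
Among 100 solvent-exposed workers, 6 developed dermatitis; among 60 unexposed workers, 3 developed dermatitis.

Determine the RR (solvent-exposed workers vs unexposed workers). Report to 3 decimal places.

risk, solvent-exposed workers = 6/100 = 0.0600
risk, unexposed workers = 3/60 = 0.0500
RR = 0.0600 / 0.0500 = 1.200

RR = 1.200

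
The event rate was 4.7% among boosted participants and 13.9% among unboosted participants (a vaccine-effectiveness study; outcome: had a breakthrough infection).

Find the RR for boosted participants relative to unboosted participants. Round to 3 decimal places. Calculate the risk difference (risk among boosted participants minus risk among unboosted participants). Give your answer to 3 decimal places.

RR = 0.04700 / 0.13900 = 0.338
risk difference = 0.04700 − 0.13900 = -0.092

RR = 0.338; RD = -0.092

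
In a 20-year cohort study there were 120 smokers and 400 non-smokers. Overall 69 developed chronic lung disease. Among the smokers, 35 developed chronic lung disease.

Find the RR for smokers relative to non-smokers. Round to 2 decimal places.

3.43

smokers without the outcome: 120 − 35 = 85
non-smokers with the outcome: 69 − 35 = 34
non-smokers without the outcome: 400 − 34 = 366
risk, smokers = 35/120 = 0.2917
risk, non-smokers = 34/400 = 0.0850
RR = 0.2917 / 0.0850 = 3.43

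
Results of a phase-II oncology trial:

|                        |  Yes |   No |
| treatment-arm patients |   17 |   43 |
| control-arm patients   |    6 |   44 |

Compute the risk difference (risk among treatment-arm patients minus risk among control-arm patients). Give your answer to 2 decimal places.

risk, treatment-arm patients = 17/60 = 0.2833
risk, control-arm patients = 6/50 = 0.1200
risk difference = 0.2833 − 0.1200 = 0.16

RD: 0.16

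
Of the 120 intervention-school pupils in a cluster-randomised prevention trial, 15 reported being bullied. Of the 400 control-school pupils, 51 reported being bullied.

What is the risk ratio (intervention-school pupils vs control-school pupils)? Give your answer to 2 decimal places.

risk, intervention-school pupils = 15/120 = 0.1250
risk, control-school pupils = 51/400 = 0.1275
RR = 0.1250 / 0.1275 = 0.98

0.98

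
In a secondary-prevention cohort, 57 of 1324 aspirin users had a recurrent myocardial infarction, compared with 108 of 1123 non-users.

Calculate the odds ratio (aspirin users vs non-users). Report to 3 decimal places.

OR = (57 × 1015) / (1267 × 108) = 57855/136836 ≈ 0.423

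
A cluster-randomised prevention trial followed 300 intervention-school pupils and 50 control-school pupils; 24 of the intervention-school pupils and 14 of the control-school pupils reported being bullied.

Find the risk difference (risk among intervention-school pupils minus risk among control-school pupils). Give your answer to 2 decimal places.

risk, intervention-school pupils = 24/300 = 0.0800
risk, control-school pupils = 14/50 = 0.2800
risk difference = 0.0800 − 0.2800 = -0.20

RD: -0.20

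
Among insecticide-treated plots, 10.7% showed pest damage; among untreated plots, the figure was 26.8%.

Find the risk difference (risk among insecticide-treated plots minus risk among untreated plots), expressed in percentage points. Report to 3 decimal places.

RD: -16.100

risk difference = 0.1070 − 0.2680 = -0.1610 → -16.100 percentage points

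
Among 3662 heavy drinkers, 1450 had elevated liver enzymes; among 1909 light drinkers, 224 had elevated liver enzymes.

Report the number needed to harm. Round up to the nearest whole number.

risk, heavy drinkers = 1450/3662 = 0.395958
risk, light drinkers = 224/1909 = 0.117339
absolute risk difference = 0.278620
1 / 0.278620 = 3.589 → round up → 4

NNH ≈ 4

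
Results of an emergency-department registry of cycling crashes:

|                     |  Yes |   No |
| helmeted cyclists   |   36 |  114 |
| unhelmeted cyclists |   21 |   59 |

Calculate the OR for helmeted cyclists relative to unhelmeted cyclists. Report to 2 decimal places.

OR = (36 × 59) / (114 × 21) = 2124/2394 ≈ 0.89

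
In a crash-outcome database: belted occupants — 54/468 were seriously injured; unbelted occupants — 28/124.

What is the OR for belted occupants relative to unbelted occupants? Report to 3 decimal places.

OR = (54 × 96) / (414 × 28) = 5184/11592 ≈ 0.447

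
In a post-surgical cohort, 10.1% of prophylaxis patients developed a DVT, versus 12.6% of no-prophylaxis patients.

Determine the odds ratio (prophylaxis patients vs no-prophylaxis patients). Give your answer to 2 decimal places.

OR = 0.78

odds, prophylaxis patients = 0.1010/0.8990 = 0.1123
odds, no-prophylaxis patients = 0.1260/0.8740 = 0.1442
OR = 0.1123 / 0.1442 = 0.78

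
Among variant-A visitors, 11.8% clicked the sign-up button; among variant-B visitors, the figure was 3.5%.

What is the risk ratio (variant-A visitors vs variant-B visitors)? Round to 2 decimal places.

RR = 0.11800 / 0.03500 = 3.37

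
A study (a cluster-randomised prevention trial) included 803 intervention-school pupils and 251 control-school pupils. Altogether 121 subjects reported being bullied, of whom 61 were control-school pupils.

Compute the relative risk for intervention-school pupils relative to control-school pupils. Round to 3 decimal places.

RR: 0.307

intervention-school pupils with the outcome: 121 − 61 = 60
intervention-school pupils without the outcome: 803 − 60 = 743
control-school pupils without the outcome: 251 − 61 = 190
risk, intervention-school pupils = 60/803 = 0.0747
risk, control-school pupils = 61/251 = 0.2430
RR = 0.0747 / 0.2430 = 0.307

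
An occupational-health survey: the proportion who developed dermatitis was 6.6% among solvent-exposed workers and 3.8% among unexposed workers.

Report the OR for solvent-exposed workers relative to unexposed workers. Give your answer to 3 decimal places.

1.789

odds, solvent-exposed workers = 0.06600/0.93400 = 0.07066
odds, unexposed workers = 0.03800/0.96200 = 0.03950
OR = 0.07066 / 0.03950 = 1.789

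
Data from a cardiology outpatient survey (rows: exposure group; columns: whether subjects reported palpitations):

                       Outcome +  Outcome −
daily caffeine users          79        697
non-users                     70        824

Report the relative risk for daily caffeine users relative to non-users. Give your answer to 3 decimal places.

1.300

risk, daily caffeine users = 79/776 = 0.1018
risk, non-users = 70/894 = 0.0783
RR = 0.1018 / 0.0783 = 1.300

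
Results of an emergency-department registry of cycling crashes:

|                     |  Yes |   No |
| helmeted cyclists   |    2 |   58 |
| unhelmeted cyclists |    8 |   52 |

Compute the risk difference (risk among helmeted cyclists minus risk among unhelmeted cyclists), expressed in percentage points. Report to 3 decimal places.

risk, helmeted cyclists = 2/60 = 0.03333
risk, unhelmeted cyclists = 8/60 = 0.13333
risk difference = 0.03333 − 0.13333 = -0.10000 → -10.000 percentage points

RD: -10.000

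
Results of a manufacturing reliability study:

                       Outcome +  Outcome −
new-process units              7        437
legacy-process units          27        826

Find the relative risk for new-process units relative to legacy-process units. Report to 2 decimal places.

risk, new-process units = 7/444 = 0.01577
risk, legacy-process units = 27/853 = 0.03165
RR = 0.01577 / 0.03165 = 0.50

0.50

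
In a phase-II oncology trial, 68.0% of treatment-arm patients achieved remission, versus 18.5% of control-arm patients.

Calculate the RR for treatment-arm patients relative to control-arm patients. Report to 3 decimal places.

RR = 0.6800 / 0.1850 = 3.676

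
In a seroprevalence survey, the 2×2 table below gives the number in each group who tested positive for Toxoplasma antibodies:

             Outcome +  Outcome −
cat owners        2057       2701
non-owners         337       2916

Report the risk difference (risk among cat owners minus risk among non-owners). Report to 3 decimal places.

0.329

risk, cat owners = 2057/4758 = 0.4323
risk, non-owners = 337/3253 = 0.1036
risk difference = 0.4323 − 0.1036 = 0.329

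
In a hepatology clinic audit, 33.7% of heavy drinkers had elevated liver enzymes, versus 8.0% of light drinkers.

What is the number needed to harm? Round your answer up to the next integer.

absolute risk difference = 0.257000
1 / 0.257000 = 3.891 → round up → 4

4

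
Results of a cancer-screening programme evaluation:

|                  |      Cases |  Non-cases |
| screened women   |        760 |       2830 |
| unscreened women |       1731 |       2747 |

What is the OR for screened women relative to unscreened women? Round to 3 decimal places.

0.426

odds, screened women = 760/2830 = 0.2686
odds, unscreened women = 1731/2747 = 0.6301
OR = 0.2686 / 0.6301 = 0.426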